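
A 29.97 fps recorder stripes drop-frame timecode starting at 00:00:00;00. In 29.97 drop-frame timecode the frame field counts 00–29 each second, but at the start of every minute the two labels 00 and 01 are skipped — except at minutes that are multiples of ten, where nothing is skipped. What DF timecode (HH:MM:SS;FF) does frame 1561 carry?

00:00:52;01

Each 10-minute DF block holds 10 × 60 × 30 − 9 × 2 = 17982 frames. 1561 ÷ 17982 → 0 full blocks, remainder 1561.
Within the partial block the first minute is 1800 frames and each further minute 1798, so 0 further minute boundaries passed. Total skipped labels = 18 × 0 + 2 × 0 = 0.
Non-drop label index = 1561 + 0 = 1561; at 30 labels/s that is 00:00:52:01, i.e. DF 00:00:52;01.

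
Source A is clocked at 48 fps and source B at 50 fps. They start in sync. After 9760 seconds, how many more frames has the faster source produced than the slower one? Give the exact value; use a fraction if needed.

19520 frames

A emits 48 × 9760 = 468480 frames; B emits 50 × 9760 = 488000.
Difference = 19520 frames; B is ahead of A.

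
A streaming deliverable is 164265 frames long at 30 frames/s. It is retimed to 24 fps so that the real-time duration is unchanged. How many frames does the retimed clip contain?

Target frames = source frames × (target rate / source rate) = 164265 × (24)/(30) = 164265 × 4/5 = 131412.

131412 frames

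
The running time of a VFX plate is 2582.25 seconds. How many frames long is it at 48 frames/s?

123948 frames

Frames = 2582.25 × 48 = 123948.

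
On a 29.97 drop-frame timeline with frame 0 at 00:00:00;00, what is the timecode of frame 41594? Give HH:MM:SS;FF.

Ten DF minutes hold 17982 frames, so frame 41594 lies in block 2 (frames 35964–53945) with 5630 frames into that block.
The block's first minute is 1800 frames and the rest 1798 each; 5630 frames reaches minute 3, so 2 × 18 + 3 × 2 = 42 labels have been skipped so far.
Adding those back, label number 41594 + 42 = 41636 at 30 labels/s is 1387 s + 26 f = 0 h 23 min 7 s frame 26, i.e. 00:23:07;26.

00:23:07;26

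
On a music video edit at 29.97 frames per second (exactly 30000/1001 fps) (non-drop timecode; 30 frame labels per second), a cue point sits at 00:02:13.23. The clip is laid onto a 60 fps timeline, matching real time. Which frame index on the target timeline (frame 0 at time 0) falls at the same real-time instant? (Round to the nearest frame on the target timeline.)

Source frame index: (0×3600 + 2×60 + 13) × 30 + 23 = 4013.
Real time: 4013 / (30000/1001) = 4017013/30000 s.
Target frame: (4017013/30000) × (60) = 4017013/500 ≈ 8034.026 → 8034.

frame 8034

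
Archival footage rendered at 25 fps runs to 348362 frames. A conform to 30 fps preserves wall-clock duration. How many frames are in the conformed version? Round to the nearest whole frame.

418034 frames

Frames at target rate = 348362 × (30) / (25) = 2090172/5 ≈ 418034.400.
Nearest whole frame: 418034.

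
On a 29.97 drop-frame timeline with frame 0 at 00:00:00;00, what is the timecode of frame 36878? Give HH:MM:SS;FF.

Each 10-minute DF block holds 10 × 60 × 30 − 9 × 2 = 17982 frames. 36878 ÷ 17982 → 2 full blocks, remainder 914.
Within the partial block the first minute is 1800 frames and each further minute 1798, so 0 further minute boundaries passed. Total skipped labels = 18 × 2 + 2 × 0 = 36.
Non-drop label index = 36878 + 36 = 36914; at 30 labels/s that is 00:20:30:14, i.e. DF 00:20:30;14.

00:20:30;14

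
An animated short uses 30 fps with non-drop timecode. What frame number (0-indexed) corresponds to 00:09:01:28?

16258

Total seconds to the label: (0 × 3600 + 9 × 60 + 1) = 541.
Frame index = 541 × 30 + 28 = 16258.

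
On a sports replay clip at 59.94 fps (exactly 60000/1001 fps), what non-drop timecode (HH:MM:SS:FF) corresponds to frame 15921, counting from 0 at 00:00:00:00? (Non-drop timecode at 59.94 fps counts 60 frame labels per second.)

15921 ÷ 60 = 265 full seconds, remainder 21 frames.
265 s = 0 h 4 min 25 s.
Timecode: 00:04:25:21.

00:04:25:21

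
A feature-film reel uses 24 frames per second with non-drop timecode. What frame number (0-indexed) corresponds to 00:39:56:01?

57505

Total seconds to the label: (0 × 3600 + 39 × 60 + 56) = 2396.
Frame index = 2396 × 24 + 1 = 57505.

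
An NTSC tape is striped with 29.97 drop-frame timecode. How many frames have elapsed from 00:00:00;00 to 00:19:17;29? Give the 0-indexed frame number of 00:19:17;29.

34703

As if non-drop at 30 labels/s: (0 × 3600 + 19 × 60 + 17) × 30 + 29 = 34739.
Minute boundaries passed: 19; those not divisible by 10: 19 − 1 = 18; dropped labels = 2 × 18 = 36.
Actual frame index = 34739 − 36 = 34703.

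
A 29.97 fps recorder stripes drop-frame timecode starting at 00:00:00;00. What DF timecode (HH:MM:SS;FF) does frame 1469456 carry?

Ten DF minutes hold 17982 frames, so frame 1469456 lies in block 81 (frames 1456542–1474523) with 12914 frames into that block.
The block's first minute is 1800 frames and the rest 1798 each; 12914 frames reaches minute 7, so 81 × 18 + 7 × 2 = 1472 labels have been skipped so far.
Adding those back, label number 1469456 + 1472 = 1470928 at 30 labels/s is 49030 s + 28 f = 13 h 37 min 10 s frame 28, i.e. 13:37:10;28.

13:37:10;28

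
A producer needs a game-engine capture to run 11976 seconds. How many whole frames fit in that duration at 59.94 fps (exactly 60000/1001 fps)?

Frames = 11976 × 60000/1001 = 718560000/1001 ≈ 717842.1578.
Complete frames: 717842.

717842 frames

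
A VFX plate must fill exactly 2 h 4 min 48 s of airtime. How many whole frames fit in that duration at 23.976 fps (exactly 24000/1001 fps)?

179532 frames

2 h 4 min 48 s = 7488 s.
Frames = 7488 × 24000/1001 = 13824000/77 ≈ 179532.4675.
Complete frames: 179532.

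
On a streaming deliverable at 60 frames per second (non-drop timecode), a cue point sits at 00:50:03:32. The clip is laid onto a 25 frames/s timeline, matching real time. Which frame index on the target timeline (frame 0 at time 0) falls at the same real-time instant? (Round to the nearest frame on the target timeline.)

frame 75088

Source frame index: (0×3600 + 50×60 + 3) × 60 + 32 = 180212.
Real time: 180212 / (60) = 45053/15 s.
Target frame: (45053/15) × (25) = 225265/3 ≈ 75088.333 → 75088.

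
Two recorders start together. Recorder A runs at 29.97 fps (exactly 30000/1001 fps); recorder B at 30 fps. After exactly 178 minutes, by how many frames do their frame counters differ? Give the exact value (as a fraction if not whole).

178 min = 10680 s.
A emits 30000/1001 × 10680 = 320400000/1001 frames; B emits 30 × 10680 = 320400.
Difference = 320400/1001 frames (≈ 320.0799); B is ahead of A.

320400/1001 frames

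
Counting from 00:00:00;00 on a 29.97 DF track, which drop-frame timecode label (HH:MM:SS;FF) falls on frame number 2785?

Each 10-minute DF block holds 10 × 60 × 30 − 9 × 2 = 17982 frames. 2785 ÷ 17982 → 0 full blocks, remainder 2785.
Within the partial block the first minute is 1800 frames and each further minute 1798, so 1 further minute boundary passed. Total skipped labels = 18 × 0 + 2 × 1 = 2.
Non-drop label index = 2785 + 2 = 2787; at 30 labels/s that is 00:01:32:27, i.e. DF 00:01:32;27.

00:01:32;27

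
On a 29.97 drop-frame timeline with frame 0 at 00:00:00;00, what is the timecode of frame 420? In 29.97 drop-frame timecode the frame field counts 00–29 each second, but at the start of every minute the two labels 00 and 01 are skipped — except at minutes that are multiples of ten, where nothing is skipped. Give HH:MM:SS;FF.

00:00:14;00

Each 10-minute DF block holds 10 × 60 × 30 − 9 × 2 = 17982 frames. 420 ÷ 17982 → 0 full blocks, remainder 420.
Within the partial block the first minute is 1800 frames and each further minute 1798, so 0 further minute boundaries passed. Total skipped labels = 18 × 0 + 2 × 0 = 0.
Non-drop label index = 420 + 0 = 420; at 30 labels/s that is 00:00:14:00, i.e. DF 00:00:14;00.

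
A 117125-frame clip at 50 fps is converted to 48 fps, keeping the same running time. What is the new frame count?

112440 frames

Target frames = source frames × (target rate / source rate) = 117125 × (48)/(50) = 117125 × 24/25 = 112440.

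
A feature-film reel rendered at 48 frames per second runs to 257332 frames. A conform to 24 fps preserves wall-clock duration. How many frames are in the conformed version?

Target frames = source frames × (target rate / source rate) = 257332 × (24)/(48) = 257332 × 1/2 = 128666.

128666 frames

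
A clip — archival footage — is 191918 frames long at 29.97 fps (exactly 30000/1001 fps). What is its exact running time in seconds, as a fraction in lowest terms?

96054959/15000 seconds

Running time = 191918 ÷ (30000/1001) = 191918 × 1001/30000 = 96054959/15000 s.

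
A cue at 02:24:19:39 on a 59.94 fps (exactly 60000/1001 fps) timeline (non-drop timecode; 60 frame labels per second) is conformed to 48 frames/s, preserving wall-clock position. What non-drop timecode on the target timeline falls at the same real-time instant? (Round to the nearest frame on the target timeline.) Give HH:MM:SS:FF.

Source frame index: (2×3600 + 24×60 + 19) × 60 + 39 = 519579.
Real time: 519579 / (60000/1001) = 173366193/20000 s.
Target frame: (173366193/20000) × (48) = 520098579/1250 ≈ 416078.863 → 416079.
At 48 labels/s: frame 416079 → 02:24:28:15.

02:24:28:15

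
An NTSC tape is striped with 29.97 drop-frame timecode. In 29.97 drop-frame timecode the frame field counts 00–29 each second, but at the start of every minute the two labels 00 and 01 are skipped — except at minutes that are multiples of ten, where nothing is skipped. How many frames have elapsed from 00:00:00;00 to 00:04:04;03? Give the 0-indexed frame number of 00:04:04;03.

Complete 10-minute blocks: 0, each 17982 frames → 0.
Remaining 4 whole minutes in the current block: 1800 + 3 × 1798 = 7194 frames.
Within the current minute: 4 × 30 + 3 − 2 = 121 (labels ;00/;01 skipped at this minute). Total = 0 + 7194 + 121 = 7315.

7315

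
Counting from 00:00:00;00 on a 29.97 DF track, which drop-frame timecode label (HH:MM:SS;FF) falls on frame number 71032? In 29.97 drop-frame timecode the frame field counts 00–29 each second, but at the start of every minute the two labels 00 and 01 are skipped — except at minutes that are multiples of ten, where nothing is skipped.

00:39:30;04

Ten DF minutes hold 17982 frames, so frame 71032 lies in block 3 (frames 53946–71927) with 17086 frames into that block.
The block's first minute is 1800 frames and the rest 1798 each; 17086 frames reaches minute 9, so 3 × 18 + 9 × 2 = 72 labels have been skipped so far.
Adding those back, label number 71032 + 72 = 71104 at 30 labels/s is 2370 s + 4 f = 0 h 39 min 30 s frame 4, i.e. 00:39:30;04.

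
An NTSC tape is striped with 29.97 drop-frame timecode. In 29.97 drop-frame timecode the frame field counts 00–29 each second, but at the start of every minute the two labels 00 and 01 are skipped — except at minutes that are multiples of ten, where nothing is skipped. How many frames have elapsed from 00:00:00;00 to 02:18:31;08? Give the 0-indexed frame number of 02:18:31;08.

249088

As if non-drop at 30 labels/s: (2 × 3600 + 18 × 60 + 31) × 30 + 8 = 249338.
Minute boundaries passed: 138; those not divisible by 10: 138 − 13 = 125; dropped labels = 2 × 125 = 250.
Actual frame index = 249338 − 250 = 249088.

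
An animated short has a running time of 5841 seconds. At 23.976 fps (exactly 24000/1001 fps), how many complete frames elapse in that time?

140043 frames

Frames = 5841 × 24000/1001 = 12744000/91 ≈ 140043.9560.
Complete frames: 140043.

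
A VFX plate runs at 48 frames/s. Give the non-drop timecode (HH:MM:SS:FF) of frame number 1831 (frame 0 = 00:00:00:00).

1831 ÷ 48 = 38 full seconds, remainder 7 frames.
38 s = 0 h 0 min 38 s.
Timecode: 00:00:38:07.

00:00:38:07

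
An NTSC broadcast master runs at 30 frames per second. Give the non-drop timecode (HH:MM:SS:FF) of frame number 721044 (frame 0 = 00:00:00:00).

06:40:34:24

721044 ÷ 30 = 24034 full seconds, remainder 24 frames.
24034 s = 6 h 40 min 34 s.
Timecode: 06:40:34:24.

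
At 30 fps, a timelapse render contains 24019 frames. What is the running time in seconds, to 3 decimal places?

800.633 seconds

Running time = 24019 × 1/30 = 24019/30 s ≈ 800.633 s.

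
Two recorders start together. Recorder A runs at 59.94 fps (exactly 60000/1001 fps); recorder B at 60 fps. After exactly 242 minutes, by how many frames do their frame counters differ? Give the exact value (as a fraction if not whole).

79200/91 frames

242 min = 14520 s.
A emits 60000/1001 × 14520 = 79200000/91 frames; B emits 60 × 14520 = 871200.
Difference = 79200/91 frames (≈ 870.3297); B is ahead of A.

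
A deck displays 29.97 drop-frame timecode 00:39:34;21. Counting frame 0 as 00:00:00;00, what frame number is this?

Complete 10-minute blocks: 3, each 17982 frames → 53946.
Remaining 9 whole minutes in the current block: 1800 + 8 × 1798 = 16184 frames.
Within the current minute: 34 × 30 + 21 − 2 = 1039 (labels ;00/;01 skipped at this minute). Total = 53946 + 16184 + 1039 = 71169.

71169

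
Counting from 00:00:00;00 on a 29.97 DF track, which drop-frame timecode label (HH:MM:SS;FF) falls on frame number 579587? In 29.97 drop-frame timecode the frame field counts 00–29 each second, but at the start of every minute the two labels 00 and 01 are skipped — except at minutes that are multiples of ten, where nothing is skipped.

05:22:18;27

Each 10-minute DF block holds 10 × 60 × 30 − 9 × 2 = 17982 frames. 579587 ÷ 17982 → 32 full blocks, remainder 4163.
Within the partial block the first minute is 1800 frames and each further minute 1798, so 2 further minute boundaries passed. Total skipped labels = 18 × 32 + 2 × 2 = 580.
Non-drop label index = 579587 + 580 = 580167; at 30 labels/s that is 05:22:18:27, i.e. DF 05:22:18;27.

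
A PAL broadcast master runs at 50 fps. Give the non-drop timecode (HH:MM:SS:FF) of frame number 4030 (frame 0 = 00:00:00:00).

00:01:20:30

4030 ÷ 50 = 80 full seconds, remainder 30 frames.
80 s = 0 h 1 min 20 s.
Timecode: 00:01:20:30.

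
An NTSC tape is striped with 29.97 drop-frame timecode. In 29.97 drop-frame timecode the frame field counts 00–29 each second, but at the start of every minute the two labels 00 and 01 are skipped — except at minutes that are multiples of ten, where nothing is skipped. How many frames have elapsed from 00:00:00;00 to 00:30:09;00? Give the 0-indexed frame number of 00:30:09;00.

54216

As if non-drop at 30 labels/s: (0 × 3600 + 30 × 60 + 9) × 30 + 0 = 54270.
Minute boundaries passed: 30; those not divisible by 10: 30 − 3 = 27; dropped labels = 2 × 27 = 54.
Actual frame index = 54270 − 54 = 54216.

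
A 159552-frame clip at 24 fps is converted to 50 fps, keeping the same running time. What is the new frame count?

332400 frames

Target frames = source frames × (target rate / source rate) = 159552 × (50)/(24) = 159552 × 25/12 = 332400.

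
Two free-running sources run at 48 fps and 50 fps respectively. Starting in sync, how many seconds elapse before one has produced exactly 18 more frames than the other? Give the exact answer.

9 seconds

The gap grows by |50 − 48| = 2 frames per second.
Time for a 18-frame gap: 18 ÷ (2) = 9 s.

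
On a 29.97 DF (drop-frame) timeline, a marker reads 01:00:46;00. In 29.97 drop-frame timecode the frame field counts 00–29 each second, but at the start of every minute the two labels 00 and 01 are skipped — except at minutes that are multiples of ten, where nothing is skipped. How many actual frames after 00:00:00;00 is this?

109272

Complete 10-minute blocks: 6, each 17982 frames → 107892.
Remaining 0 whole minutes in the current block: 0 frames.
Within the current minute: 46 × 30 + 0 = 1380. Total = 107892 + 0 + 1380 = 109272.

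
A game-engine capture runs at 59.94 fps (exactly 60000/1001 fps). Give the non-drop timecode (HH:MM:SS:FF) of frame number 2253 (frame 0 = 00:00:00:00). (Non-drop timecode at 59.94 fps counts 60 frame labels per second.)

00:00:37:33

2253 ÷ 60 = 37 full seconds, remainder 33 frames.
37 s = 0 h 0 min 37 s.
Timecode: 00:00:37:33.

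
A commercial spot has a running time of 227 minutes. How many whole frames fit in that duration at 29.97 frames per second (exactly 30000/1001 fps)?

227 min = 13620 s.
Frames = 13620 × 30000/1001 = 408600000/1001 ≈ 408191.8082.
Complete frames: 408191.

408191 frames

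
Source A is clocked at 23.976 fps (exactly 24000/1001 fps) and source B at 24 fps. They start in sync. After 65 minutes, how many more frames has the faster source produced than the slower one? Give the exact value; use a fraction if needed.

7200/77 frames

65 min = 3900 s.
A emits 24000/1001 × 3900 = 7200000/77 frames; B emits 24 × 3900 = 93600.
Difference = 7200/77 frames (≈ 93.5065); B is ahead of A.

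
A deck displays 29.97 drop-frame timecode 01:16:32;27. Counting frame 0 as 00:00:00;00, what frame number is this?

137649

Complete 10-minute blocks: 7, each 17982 frames → 125874.
Remaining 6 whole minutes in the current block: 1800 + 5 × 1798 = 10790 frames.
Within the current minute: 32 × 30 + 27 − 2 = 985 (labels ;00/;01 skipped at this minute). Total = 125874 + 10790 + 985 = 137649.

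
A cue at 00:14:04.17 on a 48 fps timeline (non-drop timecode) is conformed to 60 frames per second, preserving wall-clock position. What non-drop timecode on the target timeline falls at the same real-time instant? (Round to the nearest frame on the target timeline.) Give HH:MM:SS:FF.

00:14:04:21

Source frame index: (0×3600 + 14×60 + 4) × 48 + 17 = 40529.
Real time: 40529 / (48) = 40529/48 s.
Target frame: (40529/48) × (60) = 202645/4 ≈ 50661.250 → 50661.
At 60 labels/s: frame 50661 → 00:14:04:21.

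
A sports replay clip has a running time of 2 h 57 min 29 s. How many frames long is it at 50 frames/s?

532450 frames

2 h 57 min 29 s = 10649 s.
Frames = 10649 × 50 = 532450.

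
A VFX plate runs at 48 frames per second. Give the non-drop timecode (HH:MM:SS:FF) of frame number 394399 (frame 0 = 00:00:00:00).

02:16:56:31

394399 ÷ 48 = 8216 full seconds, remainder 31 frames.
8216 s = 2 h 16 min 56 s.
Timecode: 02:16:56:31.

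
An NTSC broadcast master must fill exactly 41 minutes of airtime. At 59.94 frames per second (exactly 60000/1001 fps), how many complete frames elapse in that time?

147452 frames

41 min = 2460 s.
Frames = 2460 × 60000/1001 = 147600000/1001 ≈ 147452.5475.
Complete frames: 147452.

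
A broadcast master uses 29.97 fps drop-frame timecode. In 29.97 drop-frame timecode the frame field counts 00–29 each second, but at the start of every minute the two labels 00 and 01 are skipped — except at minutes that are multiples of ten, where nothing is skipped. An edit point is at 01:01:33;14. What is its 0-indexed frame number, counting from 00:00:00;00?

110694

Complete 10-minute blocks: 6, each 17982 frames → 107892.
Remaining 1 whole minute in the current block: 1800 + 0 × 1798 = 1800 frames.
Within the current minute: 33 × 30 + 14 − 2 = 1002 (labels ;00/;01 skipped at this minute). Total = 107892 + 1800 + 1002 = 110694.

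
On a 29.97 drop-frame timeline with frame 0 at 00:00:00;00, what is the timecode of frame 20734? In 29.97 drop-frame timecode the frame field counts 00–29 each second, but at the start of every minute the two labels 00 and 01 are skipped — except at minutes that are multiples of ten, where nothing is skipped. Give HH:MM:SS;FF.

00:11:31;24

Each 10-minute DF block holds 10 × 60 × 30 − 9 × 2 = 17982 frames. 20734 ÷ 17982 → 1 full block, remainder 2752.
Within the partial block the first minute is 1800 frames and each further minute 1798, so 1 further minute boundary passed. Total skipped labels = 18 × 1 + 2 × 1 = 20.
Non-drop label index = 20734 + 20 = 20754; at 30 labels/s that is 00:11:31:24, i.e. DF 00:11:31;24.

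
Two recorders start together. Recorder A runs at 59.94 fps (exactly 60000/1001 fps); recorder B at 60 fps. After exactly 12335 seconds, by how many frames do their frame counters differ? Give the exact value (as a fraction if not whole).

740100/1001 frames

A emits 60000/1001 × 12335 = 740100000/1001 frames; B emits 60 × 12335 = 740100.
Difference = 740100/1001 frames (≈ 739.3606); B is ahead of A.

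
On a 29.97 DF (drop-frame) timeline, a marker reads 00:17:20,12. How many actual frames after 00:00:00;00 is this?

As if non-drop at 30 labels/s: (0 × 3600 + 17 × 60 + 20) × 30 + 12 = 31212.
Minute boundaries passed: 17; those not divisible by 10: 17 − 1 = 16; dropped labels = 2 × 16 = 32.
Actual frame index = 31212 − 32 = 31180.

31180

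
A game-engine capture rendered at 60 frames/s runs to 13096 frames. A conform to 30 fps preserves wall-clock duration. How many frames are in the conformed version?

6548 frames

Target frames = source frames × (target rate / source rate) = 13096 × (30)/(60) = 13096 × 1/2 = 6548.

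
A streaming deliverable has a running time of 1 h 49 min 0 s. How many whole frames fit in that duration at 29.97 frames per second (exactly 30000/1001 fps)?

196003 frames

1 h 49 min 0 s = 6540 s.
Frames = 6540 × 30000/1001 = 196200000/1001 ≈ 196003.9960.
Complete frames: 196003.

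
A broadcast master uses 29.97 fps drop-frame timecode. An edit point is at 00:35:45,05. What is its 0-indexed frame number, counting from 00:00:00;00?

64291

Complete 10-minute blocks: 3, each 17982 frames → 53946.
Remaining 5 whole minutes in the current block: 1800 + 4 × 1798 = 8992 frames.
Within the current minute: 45 × 30 + 5 − 2 = 1353 (labels ;00/;01 skipped at this minute). Total = 53946 + 8992 + 1353 = 64291.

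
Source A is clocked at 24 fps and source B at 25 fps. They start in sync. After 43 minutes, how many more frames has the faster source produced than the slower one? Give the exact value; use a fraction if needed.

43 min = 2580 s.
A emits 24 × 2580 = 61920 frames; B emits 25 × 2580 = 64500.
Difference = 2580 frames; B is ahead of A.

2580 frames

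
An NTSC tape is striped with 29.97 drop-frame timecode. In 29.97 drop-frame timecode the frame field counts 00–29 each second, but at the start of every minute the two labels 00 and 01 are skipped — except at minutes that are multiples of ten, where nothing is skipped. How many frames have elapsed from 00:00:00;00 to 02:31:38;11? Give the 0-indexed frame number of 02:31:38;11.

Complete 10-minute blocks: 15, each 17982 frames → 269730.
Remaining 1 whole minute in the current block: 1800 + 0 × 1798 = 1800 frames.
Within the current minute: 38 × 30 + 11 − 2 = 1149 (labels ;00/;01 skipped at this minute). Total = 269730 + 1800 + 1149 = 272679.

272679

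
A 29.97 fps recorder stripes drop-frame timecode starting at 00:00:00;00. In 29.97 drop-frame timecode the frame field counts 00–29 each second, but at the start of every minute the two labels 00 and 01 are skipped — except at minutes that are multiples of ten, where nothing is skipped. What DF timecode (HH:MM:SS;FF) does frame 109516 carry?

01:00:54;04

Ten DF minutes hold 17982 frames, so frame 109516 lies in block 6 (frames 107892–125873) with 1624 frames into that block.
The block's first minute is 1800 frames and the rest 1798 each; 1624 frames reaches minute 0, so 6 × 18 + 0 × 2 = 108 labels have been skipped so far.
Adding those back, label number 109516 + 108 = 109624 at 30 labels/s is 3654 s + 4 f = 1 h 0 min 54 s frame 4, i.e. 01:00:54;04.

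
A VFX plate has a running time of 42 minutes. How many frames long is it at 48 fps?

120960 frames

42 min = 2520 s.
Frames = 2520 × 48 = 120960.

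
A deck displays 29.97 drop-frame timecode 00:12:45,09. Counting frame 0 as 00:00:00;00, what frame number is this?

22937

As if non-drop at 30 labels/s: (0 × 3600 + 12 × 60 + 45) × 30 + 9 = 22959.
Minute boundaries passed: 12; those not divisible by 10: 12 − 1 = 11; dropped labels = 2 × 11 = 22.
Actual frame index = 22959 − 22 = 22937.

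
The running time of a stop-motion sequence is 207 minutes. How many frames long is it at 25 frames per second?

310500 frames

207 min = 12420 s.
Frames = 12420 × 25 = 310500.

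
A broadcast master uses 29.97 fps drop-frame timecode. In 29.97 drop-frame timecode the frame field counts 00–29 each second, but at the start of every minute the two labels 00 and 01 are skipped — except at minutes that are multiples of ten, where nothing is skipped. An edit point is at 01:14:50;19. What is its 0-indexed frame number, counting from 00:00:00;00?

Complete 10-minute blocks: 7, each 17982 frames → 125874.
Remaining 4 whole minutes in the current block: 1800 + 3 × 1798 = 7194 frames.
Within the current minute: 50 × 30 + 19 − 2 = 1517 (labels ;00/;01 skipped at this minute). Total = 125874 + 7194 + 1517 = 134585.

134585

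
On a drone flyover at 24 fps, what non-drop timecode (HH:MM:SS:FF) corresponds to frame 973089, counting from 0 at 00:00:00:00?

11:15:45:09

973089 ÷ 24 = 40545 full seconds, remainder 9 frames.
40545 s = 11 h 15 min 45 s.
Timecode: 11:15:45:09.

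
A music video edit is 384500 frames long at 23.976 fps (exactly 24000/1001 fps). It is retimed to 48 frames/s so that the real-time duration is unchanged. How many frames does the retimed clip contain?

769769 frames

Target frames = source frames × (target rate / source rate) = 384500 × (48)/(24000/1001) = 384500 × 1001/500 = 769769.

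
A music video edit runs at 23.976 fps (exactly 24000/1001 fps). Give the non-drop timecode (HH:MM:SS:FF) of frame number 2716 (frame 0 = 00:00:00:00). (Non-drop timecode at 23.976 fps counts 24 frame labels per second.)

2716 ÷ 24 = 113 full seconds, remainder 4 frames.
113 s = 0 h 1 min 53 s.
Timecode: 00:01:53:04.

00:01:53:04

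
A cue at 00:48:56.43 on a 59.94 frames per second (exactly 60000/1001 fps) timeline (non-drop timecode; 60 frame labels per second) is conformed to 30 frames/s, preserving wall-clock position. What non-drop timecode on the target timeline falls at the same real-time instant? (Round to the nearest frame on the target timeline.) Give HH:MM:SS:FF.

00:48:59:20

Source frame index: (0×3600 + 48×60 + 56) × 60 + 43 = 176203.
Real time: 176203 / (60000/1001) = 176379203/60000 s.
Target frame: (176379203/60000) × (30) = 176379203/2000 ≈ 88189.602 → 88190.
At 30 labels/s: frame 88190 → 00:48:59:20.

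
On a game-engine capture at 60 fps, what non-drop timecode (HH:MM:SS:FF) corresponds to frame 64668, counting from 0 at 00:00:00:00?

00:17:57:48

64668 ÷ 60 = 1077 full seconds, remainder 48 frames.
1077 s = 0 h 17 min 57 s.
Timecode: 00:17:57:48.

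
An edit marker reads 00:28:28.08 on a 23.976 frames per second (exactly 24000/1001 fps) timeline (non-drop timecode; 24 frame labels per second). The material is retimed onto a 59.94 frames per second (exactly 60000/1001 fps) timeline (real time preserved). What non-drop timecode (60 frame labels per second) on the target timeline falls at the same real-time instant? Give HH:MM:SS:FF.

00:28:28:20

Source frame index: (0×3600 + 28×60 + 28) × 24 + 8 = 41000.
Real time: 41000 / (24000/1001) = 41041/24 s.
Target frame: (41041/24) × (60000/1001) = 102500.
At 60 labels/s: frame 102500 → 00:28:28:20.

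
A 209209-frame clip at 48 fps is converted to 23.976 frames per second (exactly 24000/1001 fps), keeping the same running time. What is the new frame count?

Target frames = source frames × (target rate / source rate) = 209209 × (24000/1001)/(48) = 209209 × 500/1001 = 104500.

104500 frames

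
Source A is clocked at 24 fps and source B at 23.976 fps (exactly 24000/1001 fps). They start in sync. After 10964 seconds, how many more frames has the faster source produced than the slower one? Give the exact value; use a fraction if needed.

A emits 24 × 10964 = 263136 frames; B emits 24000/1001 × 10964 = 263136000/1001.
Difference = 263136/1001 frames (≈ 262.8731); B is behind A.

263136/1001 frames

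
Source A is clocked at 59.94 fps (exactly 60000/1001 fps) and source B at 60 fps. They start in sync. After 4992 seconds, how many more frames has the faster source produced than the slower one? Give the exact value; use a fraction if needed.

23040/77 frames

A emits 60000/1001 × 4992 = 23040000/77 frames; B emits 60 × 4992 = 299520.
Difference = 23040/77 frames (≈ 299.2208); B is ahead of A.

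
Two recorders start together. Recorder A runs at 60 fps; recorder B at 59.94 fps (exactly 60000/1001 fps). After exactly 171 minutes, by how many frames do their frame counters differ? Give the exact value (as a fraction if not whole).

615600/1001 frames

171 min = 10260 s.
A emits 60 × 10260 = 615600 frames; B emits 60000/1001 × 10260 = 615600000/1001.
Difference = 615600/1001 frames (≈ 614.9850); B is behind A.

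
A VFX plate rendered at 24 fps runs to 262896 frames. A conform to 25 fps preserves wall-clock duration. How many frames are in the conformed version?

Target frames = source frames × (target rate / source rate) = 262896 × (25)/(24) = 262896 × 25/24 = 273850.

273850 frames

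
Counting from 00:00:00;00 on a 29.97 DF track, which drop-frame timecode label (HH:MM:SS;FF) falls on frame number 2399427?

Each 10-minute DF block holds 10 × 60 × 30 − 9 × 2 = 17982 frames. 2399427 ÷ 17982 → 133 full blocks, remainder 7821.
Within the partial block the first minute is 1800 frames and each further minute 1798, so 4 further minute boundaries passed. Total skipped labels = 18 × 133 + 2 × 4 = 2402.
Non-drop label index = 2399427 + 2402 = 2401829; at 30 labels/s that is 22:14:20:29, i.e. DF 22:14:20;29.

22:14:20;29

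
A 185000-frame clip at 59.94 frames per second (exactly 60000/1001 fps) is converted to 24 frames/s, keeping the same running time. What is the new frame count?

Target frames = source frames × (target rate / source rate) = 185000 × (24)/(60000/1001) = 185000 × 1001/2500 = 74074.

74074 frames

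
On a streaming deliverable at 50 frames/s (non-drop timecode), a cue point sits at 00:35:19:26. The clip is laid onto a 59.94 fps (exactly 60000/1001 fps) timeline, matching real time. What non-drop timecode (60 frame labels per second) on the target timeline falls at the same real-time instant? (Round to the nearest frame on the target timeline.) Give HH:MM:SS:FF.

00:35:17:24

Source frame index: (0×3600 + 35×60 + 19) × 50 + 26 = 105976.
Real time: 105976 / (50) = 52988/25 s.
Target frame: (52988/25) × (60000/1001) = 9782400/77 ≈ 127044.156 → 127044.
At 60 labels/s: frame 127044 → 00:35:17:24.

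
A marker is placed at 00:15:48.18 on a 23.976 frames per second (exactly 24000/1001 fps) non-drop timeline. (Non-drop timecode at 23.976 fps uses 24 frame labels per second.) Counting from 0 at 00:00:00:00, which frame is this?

22770

Total seconds to the label: (0 × 3600 + 15 × 60 + 48) = 948.
Frame index = 948 × 24 + 18 = 22770.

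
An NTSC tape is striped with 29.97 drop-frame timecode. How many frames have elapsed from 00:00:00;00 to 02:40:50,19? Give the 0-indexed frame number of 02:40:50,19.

Complete 10-minute blocks: 16, each 17982 frames → 287712.
Remaining 0 whole minutes in the current block: 0 frames.
Within the current minute: 50 × 30 + 19 = 1519. Total = 287712 + 0 + 1519 = 289231.

289231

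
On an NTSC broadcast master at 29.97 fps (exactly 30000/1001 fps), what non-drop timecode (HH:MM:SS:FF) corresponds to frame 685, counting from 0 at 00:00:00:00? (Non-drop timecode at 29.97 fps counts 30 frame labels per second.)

00:00:22:25

685 ÷ 30 = 22 full seconds, remainder 25 frames.
22 s = 0 h 0 min 22 s.
Timecode: 00:00:22:25.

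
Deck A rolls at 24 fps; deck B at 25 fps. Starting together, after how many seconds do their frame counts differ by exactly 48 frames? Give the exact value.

The gap grows by |25 − 24| = 1 frame per second.
Time for a 48-frame gap: 48 ÷ (1) = 48 s.

48 seconds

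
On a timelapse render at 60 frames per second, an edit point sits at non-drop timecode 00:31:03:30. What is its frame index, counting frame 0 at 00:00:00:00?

frame 111810

Total seconds to the label: (0 × 3600 + 31 × 60 + 3) = 1863.
Frame index = 1863 × 60 + 30 = 111810.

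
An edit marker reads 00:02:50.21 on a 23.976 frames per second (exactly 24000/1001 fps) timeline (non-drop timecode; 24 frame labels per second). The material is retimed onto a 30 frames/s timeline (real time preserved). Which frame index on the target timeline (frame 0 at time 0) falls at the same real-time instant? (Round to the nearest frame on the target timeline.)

Source frame index: (0×3600 + 2×60 + 50) × 24 + 21 = 4101.
Real time: 4101 / (24000/1001) = 1368367/8000 s.
Target frame: (1368367/8000) × (30) = 4105101/800 ≈ 5131.376 → 5131.

frame 5131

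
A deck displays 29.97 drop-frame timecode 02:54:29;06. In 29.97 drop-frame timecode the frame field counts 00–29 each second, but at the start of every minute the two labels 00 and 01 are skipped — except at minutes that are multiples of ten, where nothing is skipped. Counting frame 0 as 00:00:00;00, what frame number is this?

313762

As if non-drop at 30 labels/s: (2 × 3600 + 54 × 60 + 29) × 30 + 6 = 314076.
Minute boundaries passed: 174; those not divisible by 10: 174 − 17 = 157; dropped labels = 2 × 157 = 314.
Actual frame index = 314076 − 314 = 313762.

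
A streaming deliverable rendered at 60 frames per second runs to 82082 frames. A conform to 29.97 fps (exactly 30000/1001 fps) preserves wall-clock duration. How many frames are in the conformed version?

41000 frames

Target frames = source frames × (target rate / source rate) = 82082 × (30000/1001)/(60) = 82082 × 500/1001 = 41000.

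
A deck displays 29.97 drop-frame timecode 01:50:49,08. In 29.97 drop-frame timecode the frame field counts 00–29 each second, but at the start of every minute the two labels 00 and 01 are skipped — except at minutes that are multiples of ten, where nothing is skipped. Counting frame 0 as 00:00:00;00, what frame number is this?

199280

Complete 10-minute blocks: 11, each 17982 frames → 197802.
Remaining 0 whole minutes in the current block: 0 frames.
Within the current minute: 49 × 30 + 8 = 1478. Total = 197802 + 0 + 1478 = 199280.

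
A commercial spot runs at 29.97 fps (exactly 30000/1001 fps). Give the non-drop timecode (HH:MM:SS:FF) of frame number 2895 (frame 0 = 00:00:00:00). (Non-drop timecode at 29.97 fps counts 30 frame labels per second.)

00:01:36:15

2895 ÷ 30 = 96 full seconds, remainder 15 frames.
96 s = 0 h 1 min 36 s.
Timecode: 00:01:36:15.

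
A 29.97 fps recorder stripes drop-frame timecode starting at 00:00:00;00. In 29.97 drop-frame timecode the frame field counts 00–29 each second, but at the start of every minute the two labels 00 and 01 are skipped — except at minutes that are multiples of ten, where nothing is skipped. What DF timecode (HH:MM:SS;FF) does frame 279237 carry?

02:35:17;07

Each 10-minute DF block holds 10 × 60 × 30 − 9 × 2 = 17982 frames. 279237 ÷ 17982 → 15 full blocks, remainder 9507.
Within the partial block the first minute is 1800 frames and each further minute 1798, so 5 further minute boundaries passed. Total skipped labels = 18 × 15 + 2 × 5 = 280.
Non-drop label index = 279237 + 280 = 279517; at 30 labels/s that is 02:35:17:07, i.e. DF 02:35:17;07.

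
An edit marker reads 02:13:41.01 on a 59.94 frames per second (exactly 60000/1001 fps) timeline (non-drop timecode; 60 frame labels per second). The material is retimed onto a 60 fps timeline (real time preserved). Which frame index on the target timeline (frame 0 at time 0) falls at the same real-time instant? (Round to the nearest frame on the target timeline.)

Source frame index: (2×3600 + 13×60 + 41) × 60 + 1 = 481261.
Real time: 481261 / (60000/1001) = 481742261/60000 s.
Target frame: (481742261/60000) × (60) = 481742261/1000 ≈ 481742.261 → 481742.

frame 481742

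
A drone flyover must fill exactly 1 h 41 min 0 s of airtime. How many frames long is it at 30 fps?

1 h 41 min 0 s = 6060 s.
Frames = 6060 × 30 = 181800.

181800 frames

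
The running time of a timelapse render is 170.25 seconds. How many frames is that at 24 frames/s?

Frames = 170.25 × 24 = 4086.

4086 frames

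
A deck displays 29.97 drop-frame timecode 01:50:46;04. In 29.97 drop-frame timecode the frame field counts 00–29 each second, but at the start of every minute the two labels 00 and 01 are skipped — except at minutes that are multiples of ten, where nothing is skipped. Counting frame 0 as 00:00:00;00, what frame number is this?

Complete 10-minute blocks: 11, each 17982 frames → 197802.
Remaining 0 whole minutes in the current block: 0 frames.
Within the current minute: 46 × 30 + 4 = 1384. Total = 197802 + 0 + 1384 = 199186.

199186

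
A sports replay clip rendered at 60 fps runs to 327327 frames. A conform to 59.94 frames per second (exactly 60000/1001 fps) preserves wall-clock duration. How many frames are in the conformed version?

327000 frames

Target frames = source frames × (target rate / source rate) = 327327 × (60000/1001)/(60) = 327327 × 1000/1001 = 327000.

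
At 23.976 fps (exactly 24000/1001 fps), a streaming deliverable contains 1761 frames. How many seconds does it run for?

73.448375 seconds

Running time = 1761 / (24000/1001) = 73.448375 s.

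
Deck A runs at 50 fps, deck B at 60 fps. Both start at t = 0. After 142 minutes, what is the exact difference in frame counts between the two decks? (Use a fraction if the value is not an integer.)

142 min = 8520 s.
A emits 50 × 8520 = 426000 frames; B emits 60 × 8520 = 511200.
Difference = 85200 frames; B is ahead of A.

85200 frames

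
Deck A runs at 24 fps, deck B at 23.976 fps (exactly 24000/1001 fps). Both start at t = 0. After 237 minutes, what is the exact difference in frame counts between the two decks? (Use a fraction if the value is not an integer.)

237 min = 14220 s.
A emits 24 × 14220 = 341280 frames; B emits 24000/1001 × 14220 = 341280000/1001.
Difference = 341280/1001 frames (≈ 340.9391); B is behind A.

341280/1001 frames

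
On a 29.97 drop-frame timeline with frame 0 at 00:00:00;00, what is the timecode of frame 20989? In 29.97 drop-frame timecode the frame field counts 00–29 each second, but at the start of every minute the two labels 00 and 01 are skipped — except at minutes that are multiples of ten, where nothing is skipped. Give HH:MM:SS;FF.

Each 10-minute DF block holds 10 × 60 × 30 − 9 × 2 = 17982 frames. 20989 ÷ 17982 → 1 full block, remainder 3007.
Within the partial block the first minute is 1800 frames and each further minute 1798, so 1 further minute boundary passed. Total skipped labels = 18 × 1 + 2 × 1 = 20.
Non-drop label index = 20989 + 20 = 21009; at 30 labels/s that is 00:11:40:09, i.e. DF 00:11:40;09.

00:11:40;09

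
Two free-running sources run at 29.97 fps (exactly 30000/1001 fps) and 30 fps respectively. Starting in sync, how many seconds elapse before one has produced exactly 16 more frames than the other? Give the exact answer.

The gap grows by |30 − 30000/1001| = 30/1001 frames per second.
Time for a 16-frame gap: 16 ÷ (30/1001) = 8008/15 s.

8008/15 seconds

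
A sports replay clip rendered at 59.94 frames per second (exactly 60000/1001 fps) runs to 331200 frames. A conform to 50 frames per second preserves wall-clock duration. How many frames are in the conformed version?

276276 frames

Target frames = source frames × (target rate / source rate) = 331200 × (50)/(60000/1001) = 331200 × 1001/1200 = 276276.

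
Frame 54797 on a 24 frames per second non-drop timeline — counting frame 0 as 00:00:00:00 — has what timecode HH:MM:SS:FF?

00:38:03:05

54797 ÷ 24 = 2283 full seconds, remainder 5 frames.
2283 s = 0 h 38 min 3 s.
Timecode: 00:38:03:05.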